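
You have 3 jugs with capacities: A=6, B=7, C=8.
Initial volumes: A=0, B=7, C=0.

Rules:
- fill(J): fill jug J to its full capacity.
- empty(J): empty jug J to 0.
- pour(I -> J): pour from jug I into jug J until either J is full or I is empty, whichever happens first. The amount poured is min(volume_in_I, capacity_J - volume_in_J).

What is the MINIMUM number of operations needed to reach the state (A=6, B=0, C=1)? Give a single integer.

Answer: 2

Derivation:
BFS from (A=0, B=7, C=0). One shortest path:
  1. pour(B -> A) -> (A=6 B=1 C=0)
  2. pour(B -> C) -> (A=6 B=0 C=1)
Reached target in 2 moves.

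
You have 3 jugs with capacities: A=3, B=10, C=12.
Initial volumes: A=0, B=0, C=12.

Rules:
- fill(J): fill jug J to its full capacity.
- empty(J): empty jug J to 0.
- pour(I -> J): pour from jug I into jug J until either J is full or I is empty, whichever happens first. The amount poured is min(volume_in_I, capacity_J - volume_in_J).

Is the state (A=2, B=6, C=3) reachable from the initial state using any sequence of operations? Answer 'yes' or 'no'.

Answer: no

Derivation:
BFS explored all 374 reachable states.
Reachable set includes: (0,0,0), (0,0,1), (0,0,2), (0,0,3), (0,0,4), (0,0,5), (0,0,6), (0,0,7), (0,0,8), (0,0,9), (0,0,10), (0,0,11) ...
Target (A=2, B=6, C=3) not in reachable set → no.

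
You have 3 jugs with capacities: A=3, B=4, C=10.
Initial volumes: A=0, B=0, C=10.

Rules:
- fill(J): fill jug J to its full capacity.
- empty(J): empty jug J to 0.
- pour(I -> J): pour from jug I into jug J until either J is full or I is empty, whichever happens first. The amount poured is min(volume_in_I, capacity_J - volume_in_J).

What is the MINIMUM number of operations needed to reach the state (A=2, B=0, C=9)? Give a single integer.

BFS from (A=0, B=0, C=10). One shortest path:
  1. fill(B) -> (A=0 B=4 C=10)
  2. pour(B -> A) -> (A=3 B=1 C=10)
  3. empty(A) -> (A=0 B=1 C=10)
  4. pour(B -> A) -> (A=1 B=0 C=10)
  5. pour(C -> B) -> (A=1 B=4 C=6)
  6. pour(B -> A) -> (A=3 B=2 C=6)
  7. pour(A -> C) -> (A=0 B=2 C=9)
  8. pour(B -> A) -> (A=2 B=0 C=9)
Reached target in 8 moves.

Answer: 8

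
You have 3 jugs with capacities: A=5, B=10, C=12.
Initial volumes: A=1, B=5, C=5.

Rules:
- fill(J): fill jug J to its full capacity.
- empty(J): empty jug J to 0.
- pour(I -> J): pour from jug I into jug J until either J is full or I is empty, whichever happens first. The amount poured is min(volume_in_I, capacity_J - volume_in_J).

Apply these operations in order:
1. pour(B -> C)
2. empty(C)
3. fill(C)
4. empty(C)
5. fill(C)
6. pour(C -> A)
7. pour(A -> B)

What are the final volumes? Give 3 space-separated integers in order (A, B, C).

Step 1: pour(B -> C) -> (A=1 B=0 C=10)
Step 2: empty(C) -> (A=1 B=0 C=0)
Step 3: fill(C) -> (A=1 B=0 C=12)
Step 4: empty(C) -> (A=1 B=0 C=0)
Step 5: fill(C) -> (A=1 B=0 C=12)
Step 6: pour(C -> A) -> (A=5 B=0 C=8)
Step 7: pour(A -> B) -> (A=0 B=5 C=8)

Answer: 0 5 8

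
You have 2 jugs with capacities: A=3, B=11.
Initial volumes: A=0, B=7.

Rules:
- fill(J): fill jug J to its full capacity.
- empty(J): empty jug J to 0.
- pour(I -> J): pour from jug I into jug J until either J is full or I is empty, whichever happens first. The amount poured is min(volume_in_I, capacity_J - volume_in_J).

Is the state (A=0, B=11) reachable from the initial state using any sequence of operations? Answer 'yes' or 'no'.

Answer: yes

Derivation:
BFS from (A=0, B=7):
  1. fill(B) -> (A=0 B=11)
Target reached → yes.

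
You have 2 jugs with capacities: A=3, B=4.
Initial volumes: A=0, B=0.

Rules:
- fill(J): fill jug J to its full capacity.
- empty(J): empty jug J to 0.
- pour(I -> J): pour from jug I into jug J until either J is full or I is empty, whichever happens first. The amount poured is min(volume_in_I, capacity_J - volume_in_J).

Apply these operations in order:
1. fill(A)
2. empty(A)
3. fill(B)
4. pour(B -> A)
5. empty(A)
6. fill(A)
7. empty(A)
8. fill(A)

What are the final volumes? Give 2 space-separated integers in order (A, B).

Answer: 3 1

Derivation:
Step 1: fill(A) -> (A=3 B=0)
Step 2: empty(A) -> (A=0 B=0)
Step 3: fill(B) -> (A=0 B=4)
Step 4: pour(B -> A) -> (A=3 B=1)
Step 5: empty(A) -> (A=0 B=1)
Step 6: fill(A) -> (A=3 B=1)
Step 7: empty(A) -> (A=0 B=1)
Step 8: fill(A) -> (A=3 B=1)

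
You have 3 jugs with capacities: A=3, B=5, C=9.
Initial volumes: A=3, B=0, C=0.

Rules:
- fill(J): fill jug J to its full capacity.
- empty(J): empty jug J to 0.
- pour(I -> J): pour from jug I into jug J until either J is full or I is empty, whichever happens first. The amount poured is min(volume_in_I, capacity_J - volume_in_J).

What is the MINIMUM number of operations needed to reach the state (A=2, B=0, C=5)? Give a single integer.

BFS from (A=3, B=0, C=0). One shortest path:
  1. fill(C) -> (A=3 B=0 C=9)
  2. pour(C -> B) -> (A=3 B=5 C=4)
  3. empty(B) -> (A=3 B=0 C=4)
  4. pour(C -> B) -> (A=3 B=4 C=0)
  5. pour(A -> B) -> (A=2 B=5 C=0)
  6. pour(B -> C) -> (A=2 B=0 C=5)
Reached target in 6 moves.

Answer: 6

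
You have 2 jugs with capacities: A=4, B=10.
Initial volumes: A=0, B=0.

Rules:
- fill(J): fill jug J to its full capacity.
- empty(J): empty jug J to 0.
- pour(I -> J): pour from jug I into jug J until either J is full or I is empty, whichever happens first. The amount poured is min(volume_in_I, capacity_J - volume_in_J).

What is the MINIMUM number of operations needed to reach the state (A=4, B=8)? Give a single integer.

Answer: 5

Derivation:
BFS from (A=0, B=0). One shortest path:
  1. fill(A) -> (A=4 B=0)
  2. pour(A -> B) -> (A=0 B=4)
  3. fill(A) -> (A=4 B=4)
  4. pour(A -> B) -> (A=0 B=8)
  5. fill(A) -> (A=4 B=8)
Reached target in 5 moves.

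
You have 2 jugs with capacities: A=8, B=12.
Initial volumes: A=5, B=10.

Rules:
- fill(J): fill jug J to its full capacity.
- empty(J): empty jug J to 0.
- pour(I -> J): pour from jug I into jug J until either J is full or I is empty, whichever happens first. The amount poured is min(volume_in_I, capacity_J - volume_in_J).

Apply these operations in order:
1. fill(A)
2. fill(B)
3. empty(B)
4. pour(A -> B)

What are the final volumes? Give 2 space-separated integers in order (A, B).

Step 1: fill(A) -> (A=8 B=10)
Step 2: fill(B) -> (A=8 B=12)
Step 3: empty(B) -> (A=8 B=0)
Step 4: pour(A -> B) -> (A=0 B=8)

Answer: 0 8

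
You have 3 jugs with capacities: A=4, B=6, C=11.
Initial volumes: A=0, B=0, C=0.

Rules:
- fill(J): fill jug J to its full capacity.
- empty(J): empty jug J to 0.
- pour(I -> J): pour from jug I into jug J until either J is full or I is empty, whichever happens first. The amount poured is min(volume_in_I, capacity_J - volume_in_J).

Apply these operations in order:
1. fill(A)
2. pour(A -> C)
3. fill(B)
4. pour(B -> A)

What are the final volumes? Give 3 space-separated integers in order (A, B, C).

Answer: 4 2 4

Derivation:
Step 1: fill(A) -> (A=4 B=0 C=0)
Step 2: pour(A -> C) -> (A=0 B=0 C=4)
Step 3: fill(B) -> (A=0 B=6 C=4)
Step 4: pour(B -> A) -> (A=4 B=2 C=4)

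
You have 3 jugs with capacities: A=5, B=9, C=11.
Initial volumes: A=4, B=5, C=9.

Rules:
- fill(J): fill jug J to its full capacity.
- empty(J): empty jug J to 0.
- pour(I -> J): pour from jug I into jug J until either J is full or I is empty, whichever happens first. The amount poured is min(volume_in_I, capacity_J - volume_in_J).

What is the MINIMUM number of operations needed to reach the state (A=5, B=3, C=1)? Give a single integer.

BFS from (A=4, B=5, C=9). One shortest path:
  1. empty(A) -> (A=0 B=5 C=9)
  2. pour(B -> C) -> (A=0 B=3 C=11)
  3. pour(C -> A) -> (A=5 B=3 C=6)
  4. empty(A) -> (A=0 B=3 C=6)
  5. pour(C -> A) -> (A=5 B=3 C=1)
Reached target in 5 moves.

Answer: 5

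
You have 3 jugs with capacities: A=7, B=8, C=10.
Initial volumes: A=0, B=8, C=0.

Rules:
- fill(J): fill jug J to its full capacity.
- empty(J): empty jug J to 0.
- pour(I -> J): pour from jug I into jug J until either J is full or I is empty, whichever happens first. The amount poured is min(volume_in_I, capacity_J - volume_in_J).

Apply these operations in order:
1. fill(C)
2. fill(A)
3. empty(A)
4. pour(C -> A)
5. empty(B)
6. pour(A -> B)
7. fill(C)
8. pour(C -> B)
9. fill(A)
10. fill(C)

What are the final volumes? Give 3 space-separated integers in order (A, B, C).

Step 1: fill(C) -> (A=0 B=8 C=10)
Step 2: fill(A) -> (A=7 B=8 C=10)
Step 3: empty(A) -> (A=0 B=8 C=10)
Step 4: pour(C -> A) -> (A=7 B=8 C=3)
Step 5: empty(B) -> (A=7 B=0 C=3)
Step 6: pour(A -> B) -> (A=0 B=7 C=3)
Step 7: fill(C) -> (A=0 B=7 C=10)
Step 8: pour(C -> B) -> (A=0 B=8 C=9)
Step 9: fill(A) -> (A=7 B=8 C=9)
Step 10: fill(C) -> (A=7 B=8 C=10)

Answer: 7 8 10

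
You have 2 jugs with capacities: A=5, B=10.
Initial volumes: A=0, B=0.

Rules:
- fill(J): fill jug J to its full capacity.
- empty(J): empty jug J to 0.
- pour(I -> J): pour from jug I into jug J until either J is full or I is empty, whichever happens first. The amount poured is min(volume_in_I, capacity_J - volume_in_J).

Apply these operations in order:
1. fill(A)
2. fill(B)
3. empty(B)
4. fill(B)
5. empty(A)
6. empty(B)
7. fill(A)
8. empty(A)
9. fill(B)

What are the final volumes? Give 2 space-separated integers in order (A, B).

Answer: 0 10

Derivation:
Step 1: fill(A) -> (A=5 B=0)
Step 2: fill(B) -> (A=5 B=10)
Step 3: empty(B) -> (A=5 B=0)
Step 4: fill(B) -> (A=5 B=10)
Step 5: empty(A) -> (A=0 B=10)
Step 6: empty(B) -> (A=0 B=0)
Step 7: fill(A) -> (A=5 B=0)
Step 8: empty(A) -> (A=0 B=0)
Step 9: fill(B) -> (A=0 B=10)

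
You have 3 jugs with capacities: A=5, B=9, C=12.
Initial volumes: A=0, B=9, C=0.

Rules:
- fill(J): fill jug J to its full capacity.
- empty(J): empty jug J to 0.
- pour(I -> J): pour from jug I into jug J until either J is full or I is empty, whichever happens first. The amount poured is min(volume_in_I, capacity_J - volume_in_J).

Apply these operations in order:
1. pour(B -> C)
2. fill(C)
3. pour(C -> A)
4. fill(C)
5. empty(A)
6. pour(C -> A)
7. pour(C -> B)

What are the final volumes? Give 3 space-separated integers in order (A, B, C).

Answer: 5 7 0

Derivation:
Step 1: pour(B -> C) -> (A=0 B=0 C=9)
Step 2: fill(C) -> (A=0 B=0 C=12)
Step 3: pour(C -> A) -> (A=5 B=0 C=7)
Step 4: fill(C) -> (A=5 B=0 C=12)
Step 5: empty(A) -> (A=0 B=0 C=12)
Step 6: pour(C -> A) -> (A=5 B=0 C=7)
Step 7: pour(C -> B) -> (A=5 B=7 C=0)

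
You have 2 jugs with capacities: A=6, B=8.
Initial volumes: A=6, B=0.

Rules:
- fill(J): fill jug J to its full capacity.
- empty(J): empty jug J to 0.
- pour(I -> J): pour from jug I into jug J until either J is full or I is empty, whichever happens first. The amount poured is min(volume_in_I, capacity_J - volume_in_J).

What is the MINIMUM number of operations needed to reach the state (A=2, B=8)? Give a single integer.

BFS from (A=6, B=0). One shortest path:
  1. empty(A) -> (A=0 B=0)
  2. fill(B) -> (A=0 B=8)
  3. pour(B -> A) -> (A=6 B=2)
  4. empty(A) -> (A=0 B=2)
  5. pour(B -> A) -> (A=2 B=0)
  6. fill(B) -> (A=2 B=8)
Reached target in 6 moves.

Answer: 6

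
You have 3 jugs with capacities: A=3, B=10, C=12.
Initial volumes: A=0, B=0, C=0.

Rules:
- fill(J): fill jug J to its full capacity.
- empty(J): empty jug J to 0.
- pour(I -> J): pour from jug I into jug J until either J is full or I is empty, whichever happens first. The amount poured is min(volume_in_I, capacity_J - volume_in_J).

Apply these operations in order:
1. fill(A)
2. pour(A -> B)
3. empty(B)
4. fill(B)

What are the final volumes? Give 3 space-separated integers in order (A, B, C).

Answer: 0 10 0

Derivation:
Step 1: fill(A) -> (A=3 B=0 C=0)
Step 2: pour(A -> B) -> (A=0 B=3 C=0)
Step 3: empty(B) -> (A=0 B=0 C=0)
Step 4: fill(B) -> (A=0 B=10 C=0)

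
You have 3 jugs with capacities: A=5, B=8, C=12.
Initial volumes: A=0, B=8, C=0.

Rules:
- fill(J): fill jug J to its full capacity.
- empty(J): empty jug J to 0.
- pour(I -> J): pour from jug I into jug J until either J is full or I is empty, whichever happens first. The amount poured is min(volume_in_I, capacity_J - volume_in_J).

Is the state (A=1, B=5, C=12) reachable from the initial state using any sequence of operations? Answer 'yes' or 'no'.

Answer: yes

Derivation:
BFS from (A=0, B=8, C=0):
  1. fill(A) -> (A=5 B=8 C=0)
  2. pour(B -> C) -> (A=5 B=0 C=8)
  3. pour(A -> B) -> (A=0 B=5 C=8)
  4. fill(A) -> (A=5 B=5 C=8)
  5. pour(A -> C) -> (A=1 B=5 C=12)
Target reached → yes.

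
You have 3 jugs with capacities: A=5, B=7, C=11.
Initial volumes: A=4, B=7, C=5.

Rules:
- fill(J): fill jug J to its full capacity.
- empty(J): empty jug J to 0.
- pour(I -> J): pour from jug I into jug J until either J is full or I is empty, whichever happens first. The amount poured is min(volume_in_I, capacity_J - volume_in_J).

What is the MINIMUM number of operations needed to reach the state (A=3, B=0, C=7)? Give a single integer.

Answer: 5

Derivation:
BFS from (A=4, B=7, C=5). One shortest path:
  1. fill(A) -> (A=5 B=7 C=5)
  2. empty(B) -> (A=5 B=0 C=5)
  3. pour(C -> B) -> (A=5 B=5 C=0)
  4. pour(A -> B) -> (A=3 B=7 C=0)
  5. pour(B -> C) -> (A=3 B=0 C=7)
Reached target in 5 moves.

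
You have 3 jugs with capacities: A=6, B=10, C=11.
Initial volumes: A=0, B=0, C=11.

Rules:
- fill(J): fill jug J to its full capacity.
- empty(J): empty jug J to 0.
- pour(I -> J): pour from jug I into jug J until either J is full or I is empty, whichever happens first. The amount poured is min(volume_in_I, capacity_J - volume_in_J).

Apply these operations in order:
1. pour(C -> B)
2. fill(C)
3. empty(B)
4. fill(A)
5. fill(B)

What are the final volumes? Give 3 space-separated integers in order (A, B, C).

Step 1: pour(C -> B) -> (A=0 B=10 C=1)
Step 2: fill(C) -> (A=0 B=10 C=11)
Step 3: empty(B) -> (A=0 B=0 C=11)
Step 4: fill(A) -> (A=6 B=0 C=11)
Step 5: fill(B) -> (A=6 B=10 C=11)

Answer: 6 10 11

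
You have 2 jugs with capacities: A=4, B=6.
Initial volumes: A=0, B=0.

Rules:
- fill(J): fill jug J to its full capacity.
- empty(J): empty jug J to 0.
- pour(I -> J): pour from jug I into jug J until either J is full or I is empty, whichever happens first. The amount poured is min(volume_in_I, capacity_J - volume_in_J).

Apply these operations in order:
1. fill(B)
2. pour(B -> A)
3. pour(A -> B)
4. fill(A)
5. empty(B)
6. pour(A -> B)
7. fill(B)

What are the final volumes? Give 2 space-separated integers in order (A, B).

Step 1: fill(B) -> (A=0 B=6)
Step 2: pour(B -> A) -> (A=4 B=2)
Step 3: pour(A -> B) -> (A=0 B=6)
Step 4: fill(A) -> (A=4 B=6)
Step 5: empty(B) -> (A=4 B=0)
Step 6: pour(A -> B) -> (A=0 B=4)
Step 7: fill(B) -> (A=0 B=6)

Answer: 0 6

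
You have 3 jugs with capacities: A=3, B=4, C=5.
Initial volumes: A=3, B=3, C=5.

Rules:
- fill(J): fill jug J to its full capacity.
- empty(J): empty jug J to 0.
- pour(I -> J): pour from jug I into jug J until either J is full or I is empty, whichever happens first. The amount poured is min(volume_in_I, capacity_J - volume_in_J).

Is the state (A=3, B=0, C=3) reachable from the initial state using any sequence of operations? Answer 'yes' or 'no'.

Answer: yes

Derivation:
BFS from (A=3, B=3, C=5):
  1. empty(C) -> (A=3 B=3 C=0)
  2. pour(B -> C) -> (A=3 B=0 C=3)
Target reached → yes.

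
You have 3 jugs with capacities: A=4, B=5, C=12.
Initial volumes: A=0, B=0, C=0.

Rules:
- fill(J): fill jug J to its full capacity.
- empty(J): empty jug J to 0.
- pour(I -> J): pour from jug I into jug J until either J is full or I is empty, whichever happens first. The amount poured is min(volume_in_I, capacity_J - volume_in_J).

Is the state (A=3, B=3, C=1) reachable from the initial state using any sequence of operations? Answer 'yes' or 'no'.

BFS explored all 258 reachable states.
Reachable set includes: (0,0,0), (0,0,1), (0,0,2), (0,0,3), (0,0,4), (0,0,5), (0,0,6), (0,0,7), (0,0,8), (0,0,9), (0,0,10), (0,0,11) ...
Target (A=3, B=3, C=1) not in reachable set → no.

Answer: no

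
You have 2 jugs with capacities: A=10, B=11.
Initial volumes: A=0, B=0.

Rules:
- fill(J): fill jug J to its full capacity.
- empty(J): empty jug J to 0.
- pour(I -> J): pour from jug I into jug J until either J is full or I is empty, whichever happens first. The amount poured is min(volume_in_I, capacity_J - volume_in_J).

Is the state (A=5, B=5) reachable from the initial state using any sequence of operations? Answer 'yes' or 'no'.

BFS explored all 42 reachable states.
Reachable set includes: (0,0), (0,1), (0,2), (0,3), (0,4), (0,5), (0,6), (0,7), (0,8), (0,9), (0,10), (0,11) ...
Target (A=5, B=5) not in reachable set → no.

Answer: no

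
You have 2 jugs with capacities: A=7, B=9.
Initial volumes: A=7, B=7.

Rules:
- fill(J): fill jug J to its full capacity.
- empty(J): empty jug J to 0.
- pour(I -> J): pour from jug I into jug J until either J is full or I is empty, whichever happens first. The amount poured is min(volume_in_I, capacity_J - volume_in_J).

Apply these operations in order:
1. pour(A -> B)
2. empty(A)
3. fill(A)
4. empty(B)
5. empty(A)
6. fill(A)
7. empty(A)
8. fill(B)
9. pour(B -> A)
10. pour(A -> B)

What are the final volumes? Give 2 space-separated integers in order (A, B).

Step 1: pour(A -> B) -> (A=5 B=9)
Step 2: empty(A) -> (A=0 B=9)
Step 3: fill(A) -> (A=7 B=9)
Step 4: empty(B) -> (A=7 B=0)
Step 5: empty(A) -> (A=0 B=0)
Step 6: fill(A) -> (A=7 B=0)
Step 7: empty(A) -> (A=0 B=0)
Step 8: fill(B) -> (A=0 B=9)
Step 9: pour(B -> A) -> (A=7 B=2)
Step 10: pour(A -> B) -> (A=0 B=9)

Answer: 0 9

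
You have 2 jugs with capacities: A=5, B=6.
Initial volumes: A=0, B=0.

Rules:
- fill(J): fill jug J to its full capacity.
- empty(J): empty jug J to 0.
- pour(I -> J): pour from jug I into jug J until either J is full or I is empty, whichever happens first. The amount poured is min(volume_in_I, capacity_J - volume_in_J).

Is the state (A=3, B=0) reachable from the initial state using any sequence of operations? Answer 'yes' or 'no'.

Answer: yes

Derivation:
BFS from (A=0, B=0):
  1. fill(A) -> (A=5 B=0)
  2. pour(A -> B) -> (A=0 B=5)
  3. fill(A) -> (A=5 B=5)
  4. pour(A -> B) -> (A=4 B=6)
  5. empty(B) -> (A=4 B=0)
  6. pour(A -> B) -> (A=0 B=4)
  7. fill(A) -> (A=5 B=4)
  8. pour(A -> B) -> (A=3 B=6)
  9. empty(B) -> (A=3 B=0)
Target reached → yes.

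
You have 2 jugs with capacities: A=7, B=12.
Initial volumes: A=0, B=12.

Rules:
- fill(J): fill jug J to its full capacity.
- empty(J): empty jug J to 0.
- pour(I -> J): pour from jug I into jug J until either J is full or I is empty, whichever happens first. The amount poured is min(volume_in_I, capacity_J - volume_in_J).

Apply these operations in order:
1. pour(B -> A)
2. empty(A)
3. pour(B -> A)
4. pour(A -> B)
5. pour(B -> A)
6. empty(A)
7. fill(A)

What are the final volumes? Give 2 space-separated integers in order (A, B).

Step 1: pour(B -> A) -> (A=7 B=5)
Step 2: empty(A) -> (A=0 B=5)
Step 3: pour(B -> A) -> (A=5 B=0)
Step 4: pour(A -> B) -> (A=0 B=5)
Step 5: pour(B -> A) -> (A=5 B=0)
Step 6: empty(A) -> (A=0 B=0)
Step 7: fill(A) -> (A=7 B=0)

Answer: 7 0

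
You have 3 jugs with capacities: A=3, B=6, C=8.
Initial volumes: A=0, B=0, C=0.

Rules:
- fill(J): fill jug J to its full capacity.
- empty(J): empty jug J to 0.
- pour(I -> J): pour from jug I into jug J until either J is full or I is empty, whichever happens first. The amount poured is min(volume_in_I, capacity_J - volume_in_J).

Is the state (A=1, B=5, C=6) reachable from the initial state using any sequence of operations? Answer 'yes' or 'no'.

BFS explored all 182 reachable states.
Reachable set includes: (0,0,0), (0,0,1), (0,0,2), (0,0,3), (0,0,4), (0,0,5), (0,0,6), (0,0,7), (0,0,8), (0,1,0), (0,1,1), (0,1,2) ...
Target (A=1, B=5, C=6) not in reachable set → no.

Answer: no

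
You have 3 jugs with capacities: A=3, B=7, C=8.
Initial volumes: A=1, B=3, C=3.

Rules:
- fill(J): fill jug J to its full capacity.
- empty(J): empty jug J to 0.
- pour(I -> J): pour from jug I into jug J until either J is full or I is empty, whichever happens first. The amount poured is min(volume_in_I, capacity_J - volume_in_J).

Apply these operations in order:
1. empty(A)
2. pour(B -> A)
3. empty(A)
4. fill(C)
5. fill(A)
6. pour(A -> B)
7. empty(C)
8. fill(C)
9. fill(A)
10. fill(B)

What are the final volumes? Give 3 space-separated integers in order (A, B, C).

Answer: 3 7 8

Derivation:
Step 1: empty(A) -> (A=0 B=3 C=3)
Step 2: pour(B -> A) -> (A=3 B=0 C=3)
Step 3: empty(A) -> (A=0 B=0 C=3)
Step 4: fill(C) -> (A=0 B=0 C=8)
Step 5: fill(A) -> (A=3 B=0 C=8)
Step 6: pour(A -> B) -> (A=0 B=3 C=8)
Step 7: empty(C) -> (A=0 B=3 C=0)
Step 8: fill(C) -> (A=0 B=3 C=8)
Step 9: fill(A) -> (A=3 B=3 C=8)
Step 10: fill(B) -> (A=3 B=7 C=8)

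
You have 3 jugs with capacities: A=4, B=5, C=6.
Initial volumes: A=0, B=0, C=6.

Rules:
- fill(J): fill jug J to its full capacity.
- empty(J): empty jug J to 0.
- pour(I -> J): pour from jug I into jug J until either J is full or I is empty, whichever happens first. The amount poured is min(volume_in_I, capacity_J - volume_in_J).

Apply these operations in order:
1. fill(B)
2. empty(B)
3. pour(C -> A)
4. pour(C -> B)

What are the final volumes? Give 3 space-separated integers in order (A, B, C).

Step 1: fill(B) -> (A=0 B=5 C=6)
Step 2: empty(B) -> (A=0 B=0 C=6)
Step 3: pour(C -> A) -> (A=4 B=0 C=2)
Step 4: pour(C -> B) -> (A=4 B=2 C=0)

Answer: 4 2 0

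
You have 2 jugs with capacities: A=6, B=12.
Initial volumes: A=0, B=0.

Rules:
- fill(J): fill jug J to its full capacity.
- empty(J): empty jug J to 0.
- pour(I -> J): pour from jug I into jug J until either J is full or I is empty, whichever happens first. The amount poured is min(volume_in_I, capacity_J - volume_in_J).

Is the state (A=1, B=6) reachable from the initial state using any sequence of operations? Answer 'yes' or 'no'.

Answer: no

Derivation:
BFS explored all 6 reachable states.
Reachable set includes: (0,0), (0,6), (0,12), (6,0), (6,6), (6,12)
Target (A=1, B=6) not in reachable set → no.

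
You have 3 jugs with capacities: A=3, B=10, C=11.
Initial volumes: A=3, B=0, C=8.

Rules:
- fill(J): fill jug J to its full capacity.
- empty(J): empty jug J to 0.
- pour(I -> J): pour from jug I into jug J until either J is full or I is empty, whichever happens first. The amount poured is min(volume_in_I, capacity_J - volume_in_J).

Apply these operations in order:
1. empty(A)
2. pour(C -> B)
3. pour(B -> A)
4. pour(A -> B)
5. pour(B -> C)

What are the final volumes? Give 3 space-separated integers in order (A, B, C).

Answer: 0 0 8

Derivation:
Step 1: empty(A) -> (A=0 B=0 C=8)
Step 2: pour(C -> B) -> (A=0 B=8 C=0)
Step 3: pour(B -> A) -> (A=3 B=5 C=0)
Step 4: pour(A -> B) -> (A=0 B=8 C=0)
Step 5: pour(B -> C) -> (A=0 B=0 C=8)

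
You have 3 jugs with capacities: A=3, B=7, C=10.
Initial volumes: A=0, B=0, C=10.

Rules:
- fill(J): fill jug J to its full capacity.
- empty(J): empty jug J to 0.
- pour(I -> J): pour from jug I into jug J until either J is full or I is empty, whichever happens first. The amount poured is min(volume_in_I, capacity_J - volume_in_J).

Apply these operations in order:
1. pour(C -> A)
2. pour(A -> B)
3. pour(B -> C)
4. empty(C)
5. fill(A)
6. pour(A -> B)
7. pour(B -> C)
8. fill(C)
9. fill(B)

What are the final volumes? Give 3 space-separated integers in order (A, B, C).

Answer: 0 7 10

Derivation:
Step 1: pour(C -> A) -> (A=3 B=0 C=7)
Step 2: pour(A -> B) -> (A=0 B=3 C=7)
Step 3: pour(B -> C) -> (A=0 B=0 C=10)
Step 4: empty(C) -> (A=0 B=0 C=0)
Step 5: fill(A) -> (A=3 B=0 C=0)
Step 6: pour(A -> B) -> (A=0 B=3 C=0)
Step 7: pour(B -> C) -> (A=0 B=0 C=3)
Step 8: fill(C) -> (A=0 B=0 C=10)
Step 9: fill(B) -> (A=0 B=7 C=10)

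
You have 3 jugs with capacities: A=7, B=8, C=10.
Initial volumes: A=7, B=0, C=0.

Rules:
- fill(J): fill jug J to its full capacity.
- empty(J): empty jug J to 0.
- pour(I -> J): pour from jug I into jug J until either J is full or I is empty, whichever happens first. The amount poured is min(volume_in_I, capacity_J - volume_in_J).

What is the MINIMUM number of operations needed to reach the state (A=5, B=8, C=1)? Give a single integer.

BFS from (A=7, B=0, C=0). One shortest path:
  1. pour(A -> B) -> (A=0 B=7 C=0)
  2. fill(A) -> (A=7 B=7 C=0)
  3. pour(A -> B) -> (A=6 B=8 C=0)
  4. pour(B -> C) -> (A=6 B=0 C=8)
  5. pour(A -> B) -> (A=0 B=6 C=8)
  6. pour(C -> A) -> (A=7 B=6 C=1)
  7. pour(A -> B) -> (A=5 B=8 C=1)
Reached target in 7 moves.

Answer: 7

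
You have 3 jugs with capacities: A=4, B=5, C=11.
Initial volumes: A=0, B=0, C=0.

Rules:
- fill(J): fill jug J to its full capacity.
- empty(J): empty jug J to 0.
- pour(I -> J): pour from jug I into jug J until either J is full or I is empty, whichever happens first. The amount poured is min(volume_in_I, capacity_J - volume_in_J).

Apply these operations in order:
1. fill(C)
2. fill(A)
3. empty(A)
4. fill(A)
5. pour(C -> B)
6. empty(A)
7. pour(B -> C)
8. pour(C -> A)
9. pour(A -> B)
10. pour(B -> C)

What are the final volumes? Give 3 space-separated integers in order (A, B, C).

Answer: 0 0 11

Derivation:
Step 1: fill(C) -> (A=0 B=0 C=11)
Step 2: fill(A) -> (A=4 B=0 C=11)
Step 3: empty(A) -> (A=0 B=0 C=11)
Step 4: fill(A) -> (A=4 B=0 C=11)
Step 5: pour(C -> B) -> (A=4 B=5 C=6)
Step 6: empty(A) -> (A=0 B=5 C=6)
Step 7: pour(B -> C) -> (A=0 B=0 C=11)
Step 8: pour(C -> A) -> (A=4 B=0 C=7)
Step 9: pour(A -> B) -> (A=0 B=4 C=7)
Step 10: pour(B -> C) -> (A=0 B=0 C=11)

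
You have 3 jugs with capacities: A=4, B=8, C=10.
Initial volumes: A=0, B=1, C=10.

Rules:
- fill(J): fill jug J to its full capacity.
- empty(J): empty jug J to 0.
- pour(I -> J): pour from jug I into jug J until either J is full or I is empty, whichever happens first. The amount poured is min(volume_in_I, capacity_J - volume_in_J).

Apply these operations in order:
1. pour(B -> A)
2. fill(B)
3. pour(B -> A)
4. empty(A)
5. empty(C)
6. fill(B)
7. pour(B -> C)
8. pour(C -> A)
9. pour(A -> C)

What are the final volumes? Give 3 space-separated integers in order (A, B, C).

Answer: 0 0 8

Derivation:
Step 1: pour(B -> A) -> (A=1 B=0 C=10)
Step 2: fill(B) -> (A=1 B=8 C=10)
Step 3: pour(B -> A) -> (A=4 B=5 C=10)
Step 4: empty(A) -> (A=0 B=5 C=10)
Step 5: empty(C) -> (A=0 B=5 C=0)
Step 6: fill(B) -> (A=0 B=8 C=0)
Step 7: pour(B -> C) -> (A=0 B=0 C=8)
Step 8: pour(C -> A) -> (A=4 B=0 C=4)
Step 9: pour(A -> C) -> (A=0 B=0 C=8)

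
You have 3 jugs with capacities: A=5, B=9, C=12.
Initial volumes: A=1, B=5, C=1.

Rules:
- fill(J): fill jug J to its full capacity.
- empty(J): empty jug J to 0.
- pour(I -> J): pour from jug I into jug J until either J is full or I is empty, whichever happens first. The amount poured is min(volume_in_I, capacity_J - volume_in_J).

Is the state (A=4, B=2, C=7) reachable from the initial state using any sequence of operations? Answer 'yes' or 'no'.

BFS explored all 429 reachable states.
Reachable set includes: (0,0,0), (0,0,1), (0,0,2), (0,0,3), (0,0,4), (0,0,5), (0,0,6), (0,0,7), (0,0,8), (0,0,9), (0,0,10), (0,0,11) ...
Target (A=4, B=2, C=7) not in reachable set → no.

Answer: no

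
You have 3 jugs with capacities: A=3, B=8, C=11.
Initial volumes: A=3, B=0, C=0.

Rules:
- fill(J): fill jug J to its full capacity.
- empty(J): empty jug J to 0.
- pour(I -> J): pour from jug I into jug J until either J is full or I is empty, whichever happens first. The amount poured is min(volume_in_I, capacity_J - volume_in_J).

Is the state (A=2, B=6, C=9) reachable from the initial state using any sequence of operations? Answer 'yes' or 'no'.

BFS explored all 292 reachable states.
Reachable set includes: (0,0,0), (0,0,1), (0,0,2), (0,0,3), (0,0,4), (0,0,5), (0,0,6), (0,0,7), (0,0,8), (0,0,9), (0,0,10), (0,0,11) ...
Target (A=2, B=6, C=9) not in reachable set → no.

Answer: no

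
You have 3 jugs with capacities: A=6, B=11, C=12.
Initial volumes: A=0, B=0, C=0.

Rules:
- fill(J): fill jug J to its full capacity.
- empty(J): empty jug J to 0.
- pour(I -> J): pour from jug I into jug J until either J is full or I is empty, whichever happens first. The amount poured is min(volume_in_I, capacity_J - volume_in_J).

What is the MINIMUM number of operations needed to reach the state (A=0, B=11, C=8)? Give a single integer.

Answer: 8

Derivation:
BFS from (A=0, B=0, C=0). One shortest path:
  1. fill(A) -> (A=6 B=0 C=0)
  2. fill(C) -> (A=6 B=0 C=12)
  3. pour(A -> B) -> (A=0 B=6 C=12)
  4. pour(C -> B) -> (A=0 B=11 C=7)
  5. empty(B) -> (A=0 B=0 C=7)
  6. pour(C -> B) -> (A=0 B=7 C=0)
  7. fill(C) -> (A=0 B=7 C=12)
  8. pour(C -> B) -> (A=0 B=11 C=8)
Reached target in 8 moves.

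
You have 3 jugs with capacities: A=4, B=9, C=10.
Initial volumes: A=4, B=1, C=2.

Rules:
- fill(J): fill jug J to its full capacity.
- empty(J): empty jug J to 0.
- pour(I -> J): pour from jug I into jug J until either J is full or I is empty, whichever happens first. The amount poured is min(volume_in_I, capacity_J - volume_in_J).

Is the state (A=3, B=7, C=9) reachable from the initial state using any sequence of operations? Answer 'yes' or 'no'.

BFS explored all 334 reachable states.
Reachable set includes: (0,0,0), (0,0,1), (0,0,2), (0,0,3), (0,0,4), (0,0,5), (0,0,6), (0,0,7), (0,0,8), (0,0,9), (0,0,10), (0,1,0) ...
Target (A=3, B=7, C=9) not in reachable set → no.

Answer: no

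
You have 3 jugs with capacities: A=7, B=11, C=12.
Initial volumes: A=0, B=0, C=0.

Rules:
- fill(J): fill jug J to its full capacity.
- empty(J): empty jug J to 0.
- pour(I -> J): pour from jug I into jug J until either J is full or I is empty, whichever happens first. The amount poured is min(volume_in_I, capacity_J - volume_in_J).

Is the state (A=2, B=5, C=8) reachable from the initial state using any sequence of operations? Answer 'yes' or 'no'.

BFS explored all 588 reachable states.
Reachable set includes: (0,0,0), (0,0,1), (0,0,2), (0,0,3), (0,0,4), (0,0,5), (0,0,6), (0,0,7), (0,0,8), (0,0,9), (0,0,10), (0,0,11) ...
Target (A=2, B=5, C=8) not in reachable set → no.

Answer: no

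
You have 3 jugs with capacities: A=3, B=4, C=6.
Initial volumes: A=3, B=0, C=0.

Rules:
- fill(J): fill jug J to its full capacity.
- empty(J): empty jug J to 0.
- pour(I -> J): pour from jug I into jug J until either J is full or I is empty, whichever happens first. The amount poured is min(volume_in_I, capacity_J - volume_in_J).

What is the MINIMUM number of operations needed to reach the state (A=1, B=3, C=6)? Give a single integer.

Answer: 5

Derivation:
BFS from (A=3, B=0, C=0). One shortest path:
  1. fill(B) -> (A=3 B=4 C=0)
  2. pour(B -> C) -> (A=3 B=0 C=4)
  3. pour(A -> B) -> (A=0 B=3 C=4)
  4. fill(A) -> (A=3 B=3 C=4)
  5. pour(A -> C) -> (A=1 B=3 C=6)
Reached target in 5 moves.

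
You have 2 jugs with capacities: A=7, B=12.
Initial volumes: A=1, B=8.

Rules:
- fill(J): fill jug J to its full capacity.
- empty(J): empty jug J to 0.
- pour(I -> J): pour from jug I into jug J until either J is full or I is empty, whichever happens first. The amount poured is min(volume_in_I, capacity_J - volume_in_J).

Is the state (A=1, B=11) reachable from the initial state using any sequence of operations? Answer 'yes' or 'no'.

Answer: no

Derivation:
BFS explored all 39 reachable states.
Reachable set includes: (0,0), (0,1), (0,2), (0,3), (0,4), (0,5), (0,6), (0,7), (0,8), (0,9), (0,10), (0,11) ...
Target (A=1, B=11) not in reachable set → no.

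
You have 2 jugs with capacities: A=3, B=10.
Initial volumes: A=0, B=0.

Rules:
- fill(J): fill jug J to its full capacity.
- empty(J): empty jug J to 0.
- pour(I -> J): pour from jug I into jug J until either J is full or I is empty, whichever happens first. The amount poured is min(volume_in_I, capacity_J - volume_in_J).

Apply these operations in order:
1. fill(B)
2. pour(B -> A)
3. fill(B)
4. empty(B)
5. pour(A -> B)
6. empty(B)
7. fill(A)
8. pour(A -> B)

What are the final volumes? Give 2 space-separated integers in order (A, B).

Step 1: fill(B) -> (A=0 B=10)
Step 2: pour(B -> A) -> (A=3 B=7)
Step 3: fill(B) -> (A=3 B=10)
Step 4: empty(B) -> (A=3 B=0)
Step 5: pour(A -> B) -> (A=0 B=3)
Step 6: empty(B) -> (A=0 B=0)
Step 7: fill(A) -> (A=3 B=0)
Step 8: pour(A -> B) -> (A=0 B=3)

Answer: 0 3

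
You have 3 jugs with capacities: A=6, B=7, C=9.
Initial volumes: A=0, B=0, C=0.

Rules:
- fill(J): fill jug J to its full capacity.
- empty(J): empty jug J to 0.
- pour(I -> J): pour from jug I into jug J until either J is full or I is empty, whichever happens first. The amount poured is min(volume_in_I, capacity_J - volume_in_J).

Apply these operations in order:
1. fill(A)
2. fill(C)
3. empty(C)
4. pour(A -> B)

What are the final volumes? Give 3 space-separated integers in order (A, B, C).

Answer: 0 6 0

Derivation:
Step 1: fill(A) -> (A=6 B=0 C=0)
Step 2: fill(C) -> (A=6 B=0 C=9)
Step 3: empty(C) -> (A=6 B=0 C=0)
Step 4: pour(A -> B) -> (A=0 B=6 C=0)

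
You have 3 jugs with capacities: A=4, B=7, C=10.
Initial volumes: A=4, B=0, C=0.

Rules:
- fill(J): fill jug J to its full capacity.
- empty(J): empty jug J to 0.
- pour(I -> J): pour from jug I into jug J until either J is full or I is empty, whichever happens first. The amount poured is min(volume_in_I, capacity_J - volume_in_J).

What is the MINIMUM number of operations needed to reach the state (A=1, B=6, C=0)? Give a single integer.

BFS from (A=4, B=0, C=0). One shortest path:
  1. fill(C) -> (A=4 B=0 C=10)
  2. pour(A -> B) -> (A=0 B=4 C=10)
  3. pour(C -> A) -> (A=4 B=4 C=6)
  4. pour(A -> B) -> (A=1 B=7 C=6)
  5. empty(B) -> (A=1 B=0 C=6)
  6. pour(C -> B) -> (A=1 B=6 C=0)
Reached target in 6 moves.

Answer: 6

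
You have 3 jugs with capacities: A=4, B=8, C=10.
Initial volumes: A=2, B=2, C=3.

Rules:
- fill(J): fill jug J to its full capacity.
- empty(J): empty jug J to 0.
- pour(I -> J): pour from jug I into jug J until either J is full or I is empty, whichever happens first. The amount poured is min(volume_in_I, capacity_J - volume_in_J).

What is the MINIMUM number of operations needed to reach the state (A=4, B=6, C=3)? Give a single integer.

Answer: 2

Derivation:
BFS from (A=2, B=2, C=3). One shortest path:
  1. fill(B) -> (A=2 B=8 C=3)
  2. pour(B -> A) -> (A=4 B=6 C=3)
Reached target in 2 moves.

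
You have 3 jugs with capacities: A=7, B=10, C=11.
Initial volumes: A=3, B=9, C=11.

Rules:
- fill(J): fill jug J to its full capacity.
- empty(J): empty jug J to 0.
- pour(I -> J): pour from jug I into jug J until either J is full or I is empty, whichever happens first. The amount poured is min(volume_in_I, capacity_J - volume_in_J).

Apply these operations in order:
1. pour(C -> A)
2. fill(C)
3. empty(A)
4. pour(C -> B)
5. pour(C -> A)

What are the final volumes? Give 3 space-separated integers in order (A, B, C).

Step 1: pour(C -> A) -> (A=7 B=9 C=7)
Step 2: fill(C) -> (A=7 B=9 C=11)
Step 3: empty(A) -> (A=0 B=9 C=11)
Step 4: pour(C -> B) -> (A=0 B=10 C=10)
Step 5: pour(C -> A) -> (A=7 B=10 C=3)

Answer: 7 10 3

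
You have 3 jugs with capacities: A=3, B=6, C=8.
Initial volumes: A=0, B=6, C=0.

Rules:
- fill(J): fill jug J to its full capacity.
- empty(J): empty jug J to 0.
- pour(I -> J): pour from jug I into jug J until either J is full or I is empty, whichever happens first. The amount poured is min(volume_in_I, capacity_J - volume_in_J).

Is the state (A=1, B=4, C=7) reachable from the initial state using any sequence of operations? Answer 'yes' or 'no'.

Answer: no

Derivation:
BFS explored all 182 reachable states.
Reachable set includes: (0,0,0), (0,0,1), (0,0,2), (0,0,3), (0,0,4), (0,0,5), (0,0,6), (0,0,7), (0,0,8), (0,1,0), (0,1,1), (0,1,2) ...
Target (A=1, B=4, C=7) not in reachable set → no.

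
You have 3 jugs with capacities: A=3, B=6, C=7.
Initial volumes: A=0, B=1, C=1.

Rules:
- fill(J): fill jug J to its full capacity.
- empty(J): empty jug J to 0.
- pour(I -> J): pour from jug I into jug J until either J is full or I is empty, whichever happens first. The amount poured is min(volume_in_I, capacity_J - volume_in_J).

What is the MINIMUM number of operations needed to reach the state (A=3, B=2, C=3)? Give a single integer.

Answer: 4

Derivation:
BFS from (A=0, B=1, C=1). One shortest path:
  1. fill(A) -> (A=3 B=1 C=1)
  2. pour(C -> B) -> (A=3 B=2 C=0)
  3. pour(A -> C) -> (A=0 B=2 C=3)
  4. fill(A) -> (A=3 B=2 C=3)
Reached target in 4 moves.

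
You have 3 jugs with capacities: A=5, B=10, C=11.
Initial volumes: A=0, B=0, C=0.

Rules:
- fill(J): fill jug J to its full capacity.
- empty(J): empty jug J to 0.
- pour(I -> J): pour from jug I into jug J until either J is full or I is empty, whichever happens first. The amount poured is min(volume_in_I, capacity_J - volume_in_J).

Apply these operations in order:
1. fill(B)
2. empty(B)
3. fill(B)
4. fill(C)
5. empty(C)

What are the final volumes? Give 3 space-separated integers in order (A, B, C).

Step 1: fill(B) -> (A=0 B=10 C=0)
Step 2: empty(B) -> (A=0 B=0 C=0)
Step 3: fill(B) -> (A=0 B=10 C=0)
Step 4: fill(C) -> (A=0 B=10 C=11)
Step 5: empty(C) -> (A=0 B=10 C=0)

Answer: 0 10 0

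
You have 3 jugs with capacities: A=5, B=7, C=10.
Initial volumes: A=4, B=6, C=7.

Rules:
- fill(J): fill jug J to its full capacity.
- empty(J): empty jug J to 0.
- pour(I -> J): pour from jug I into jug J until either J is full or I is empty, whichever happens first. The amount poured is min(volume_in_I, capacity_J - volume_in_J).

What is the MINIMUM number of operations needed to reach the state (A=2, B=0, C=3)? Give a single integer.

BFS from (A=4, B=6, C=7). One shortest path:
  1. fill(A) -> (A=5 B=6 C=7)
  2. empty(B) -> (A=5 B=0 C=7)
  3. pour(A -> C) -> (A=2 B=0 C=10)
  4. pour(C -> B) -> (A=2 B=7 C=3)
  5. empty(B) -> (A=2 B=0 C=3)
Reached target in 5 moves.

Answer: 5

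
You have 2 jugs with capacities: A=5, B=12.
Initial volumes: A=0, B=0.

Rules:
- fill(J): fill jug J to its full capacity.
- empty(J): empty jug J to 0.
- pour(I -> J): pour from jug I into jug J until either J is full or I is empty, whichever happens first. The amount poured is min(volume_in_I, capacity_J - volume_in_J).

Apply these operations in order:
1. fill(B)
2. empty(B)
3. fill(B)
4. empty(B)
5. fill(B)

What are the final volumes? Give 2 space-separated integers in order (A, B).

Step 1: fill(B) -> (A=0 B=12)
Step 2: empty(B) -> (A=0 B=0)
Step 3: fill(B) -> (A=0 B=12)
Step 4: empty(B) -> (A=0 B=0)
Step 5: fill(B) -> (A=0 B=12)

Answer: 0 12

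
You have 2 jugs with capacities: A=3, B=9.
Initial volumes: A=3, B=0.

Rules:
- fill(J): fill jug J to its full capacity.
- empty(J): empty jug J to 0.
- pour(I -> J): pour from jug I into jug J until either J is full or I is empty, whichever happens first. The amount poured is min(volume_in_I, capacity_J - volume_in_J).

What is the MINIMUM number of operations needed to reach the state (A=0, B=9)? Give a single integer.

BFS from (A=3, B=0). One shortest path:
  1. empty(A) -> (A=0 B=0)
  2. fill(B) -> (A=0 B=9)
Reached target in 2 moves.

Answer: 2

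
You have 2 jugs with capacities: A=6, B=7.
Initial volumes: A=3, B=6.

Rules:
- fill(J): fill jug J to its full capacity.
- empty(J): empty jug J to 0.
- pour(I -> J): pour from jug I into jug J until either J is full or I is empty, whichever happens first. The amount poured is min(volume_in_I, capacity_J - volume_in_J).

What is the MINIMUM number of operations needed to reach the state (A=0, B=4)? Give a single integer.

Answer: 3

Derivation:
BFS from (A=3, B=6). One shortest path:
  1. fill(B) -> (A=3 B=7)
  2. pour(B -> A) -> (A=6 B=4)
  3. empty(A) -> (A=0 B=4)
Reached target in 3 moves.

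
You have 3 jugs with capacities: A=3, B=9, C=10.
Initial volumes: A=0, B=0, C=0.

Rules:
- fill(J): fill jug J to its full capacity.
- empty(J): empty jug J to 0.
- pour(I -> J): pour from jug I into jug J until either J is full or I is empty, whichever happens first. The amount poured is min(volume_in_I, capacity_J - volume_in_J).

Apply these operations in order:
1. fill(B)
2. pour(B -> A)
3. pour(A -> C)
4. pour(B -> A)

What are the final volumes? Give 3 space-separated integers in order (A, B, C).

Answer: 3 3 3

Derivation:
Step 1: fill(B) -> (A=0 B=9 C=0)
Step 2: pour(B -> A) -> (A=3 B=6 C=0)
Step 3: pour(A -> C) -> (A=0 B=6 C=3)
Step 4: pour(B -> A) -> (A=3 B=3 C=3)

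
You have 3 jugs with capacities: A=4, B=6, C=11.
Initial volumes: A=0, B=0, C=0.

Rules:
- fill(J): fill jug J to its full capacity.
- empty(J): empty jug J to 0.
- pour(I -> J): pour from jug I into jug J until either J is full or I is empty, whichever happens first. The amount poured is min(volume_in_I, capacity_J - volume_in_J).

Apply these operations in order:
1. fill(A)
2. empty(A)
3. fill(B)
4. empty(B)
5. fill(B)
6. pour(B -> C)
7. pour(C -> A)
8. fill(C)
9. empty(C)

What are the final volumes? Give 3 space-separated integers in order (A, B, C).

Step 1: fill(A) -> (A=4 B=0 C=0)
Step 2: empty(A) -> (A=0 B=0 C=0)
Step 3: fill(B) -> (A=0 B=6 C=0)
Step 4: empty(B) -> (A=0 B=0 C=0)
Step 5: fill(B) -> (A=0 B=6 C=0)
Step 6: pour(B -> C) -> (A=0 B=0 C=6)
Step 7: pour(C -> A) -> (A=4 B=0 C=2)
Step 8: fill(C) -> (A=4 B=0 C=11)
Step 9: empty(C) -> (A=4 B=0 C=0)

Answer: 4 0 0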